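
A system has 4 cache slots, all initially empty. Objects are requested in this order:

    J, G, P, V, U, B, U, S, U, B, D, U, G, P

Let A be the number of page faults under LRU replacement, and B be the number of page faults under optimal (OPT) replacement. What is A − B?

1

Under LRU: F F F F F F . F . . F . F F → 10 faults.
Under OPT: F F F F F F . F . . F . . F → 9 faults.
A − B = 10 − 9 = 1.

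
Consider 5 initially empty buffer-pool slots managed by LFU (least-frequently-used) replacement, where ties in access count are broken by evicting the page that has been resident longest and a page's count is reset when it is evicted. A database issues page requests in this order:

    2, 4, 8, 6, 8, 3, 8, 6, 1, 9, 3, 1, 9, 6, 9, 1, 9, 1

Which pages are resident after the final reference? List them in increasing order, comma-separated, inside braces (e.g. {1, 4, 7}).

2 -> fault, frames [2]
4 -> fault, frames [2, 4]
8 -> fault, frames [2, 4, 8]
6 -> fault, frames [2, 4, 8, 6]
8 -> hit
3 -> fault, frames [2, 4, 8, 6, 3]
8 -> hit
6 -> hit
1 -> fault, evict 2, frames [4, 8, 6, 3, 1]
9 -> fault, evict 4, frames [8, 6, 3, 1, 9]
3 -> hit
1 -> hit
9 -> hit
6 -> hit
9 -> hit
1 -> hit
9 -> hit
1 -> hit

{1, 3, 6, 8, 9}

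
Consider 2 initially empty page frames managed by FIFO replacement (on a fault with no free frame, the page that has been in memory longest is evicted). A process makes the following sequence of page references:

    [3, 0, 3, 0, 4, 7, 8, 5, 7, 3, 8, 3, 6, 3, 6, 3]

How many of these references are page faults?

3 → fault, frames (3)
0 → fault, frames (3 0)
3 → hit
0 → hit
4 → fault, evict 3, frames (0 4)
7 → fault, evict 0, frames (4 7)
8 → fault, evict 4, frames (7 8)
5 → fault, evict 7, frames (8 5)
7 → fault, evict 8, frames (5 7)
3 → fault, evict 5, frames (7 3)
8 → fault, evict 7, frames (3 8)
3 → hit
6 → fault, evict 3, frames (8 6)
3 → fault, evict 8, frames (6 3)
6 → hit
3 → hit
Page faults: 11.

11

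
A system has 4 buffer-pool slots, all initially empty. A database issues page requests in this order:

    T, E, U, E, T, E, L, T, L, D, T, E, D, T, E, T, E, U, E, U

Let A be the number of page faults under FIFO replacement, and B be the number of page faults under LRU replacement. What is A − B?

2

Under FIFO: F F F . . . F . . F F F . . . . . F . . → 8 faults.
Under LRU: F F F . . . F . . F . . . . . . . F . . → 6 faults.
A − B = 8 − 6 = 2.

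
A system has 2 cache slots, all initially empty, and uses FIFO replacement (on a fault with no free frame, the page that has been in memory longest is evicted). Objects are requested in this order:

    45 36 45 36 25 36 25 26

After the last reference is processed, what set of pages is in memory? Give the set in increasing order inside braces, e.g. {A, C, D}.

{25, 26}

45 → miss, frames (45)
36 → miss, frames (45 36)
45 → hit
36 → hit
25 → miss, evict 45, frames (36 25)
36 → hit
25 → hit
26 → miss, evict 36, frames (25 26)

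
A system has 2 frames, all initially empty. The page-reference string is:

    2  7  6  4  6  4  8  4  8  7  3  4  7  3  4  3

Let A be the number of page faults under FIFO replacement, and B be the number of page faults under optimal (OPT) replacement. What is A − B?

2

Under FIFO: F F F F . . F . . F F F F F F . → 11 faults.
Under OPT: F F F F . . F . . F F . F . F . → 9 faults.
A − B = 11 − 9 = 2.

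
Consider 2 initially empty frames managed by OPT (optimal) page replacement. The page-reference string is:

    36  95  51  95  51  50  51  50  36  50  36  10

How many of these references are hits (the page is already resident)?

36 -> miss, frames {36}
95 -> miss, frames {36,95}
51 -> miss, evict 36, frames {95,51}
95 -> hit
51 -> hit
50 -> miss, evict 95, frames {51,50}
51 -> hit
50 -> hit
36 -> miss, evict 51, frames {50,36}
50 -> hit
36 -> hit
10 -> miss, evict 36, frames {50,10}
Hits: 6.

6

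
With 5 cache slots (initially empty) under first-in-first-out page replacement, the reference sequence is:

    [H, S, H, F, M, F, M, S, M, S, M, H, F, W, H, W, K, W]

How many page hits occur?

H -> miss, frames (H)
S -> miss, frames (H S)
H -> hit
F -> miss, frames (H S F)
M -> miss, frames (H S F M)
F -> hit
M -> hit
S -> hit
M -> hit
S -> hit
M -> hit
H -> hit
F -> hit
W -> miss, frames (H S F M W)
H -> hit
W -> hit
K -> miss, evict H, frames (S F M W K)
W -> hit
Hits: 12.

12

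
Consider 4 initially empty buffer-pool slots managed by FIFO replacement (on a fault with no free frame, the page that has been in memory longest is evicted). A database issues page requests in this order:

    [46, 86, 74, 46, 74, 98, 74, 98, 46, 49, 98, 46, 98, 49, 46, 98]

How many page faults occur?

6

46 → miss, frames (46)
86 → miss, frames (46 86)
74 → miss, frames (46 86 74)
46 → hit
74 → hit
98 → miss, frames (46 86 74 98)
74 → hit
98 → hit
46 → hit
49 → miss, evict 46, frames (86 74 98 49)
98 → hit
46 → miss, evict 86, frames (74 98 49 46)
98 → hit
49 → hit
46 → hit
98 → hit
Page faults: 6.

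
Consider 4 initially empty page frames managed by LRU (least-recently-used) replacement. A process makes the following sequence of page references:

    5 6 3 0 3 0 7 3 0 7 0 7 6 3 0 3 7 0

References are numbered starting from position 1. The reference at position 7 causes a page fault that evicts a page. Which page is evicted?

5

pos 1: 5 → miss, frames (5)
pos 2: 6 → miss, frames (5 6)
pos 3: 3 → miss, frames (5 6 3)
pos 4: 0 → miss, frames (5 6 3 0)
pos 5: 3 → hit
pos 6: 0 → hit
pos 7: 7 → miss, evict 5, frames (6 3 0 7)
At position 7, page 5 is evicted.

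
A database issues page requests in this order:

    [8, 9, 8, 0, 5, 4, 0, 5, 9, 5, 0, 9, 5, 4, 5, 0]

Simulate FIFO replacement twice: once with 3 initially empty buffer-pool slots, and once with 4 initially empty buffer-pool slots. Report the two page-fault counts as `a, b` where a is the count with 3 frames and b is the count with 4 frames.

3 frames: F F . F F F . . F . F . F F . . → 9 faults.
4 frames: F F . F F F . . . . . . . . . . → 5 faults.
5 < 9: adding a frame reduced faults, as is typical.

9, 5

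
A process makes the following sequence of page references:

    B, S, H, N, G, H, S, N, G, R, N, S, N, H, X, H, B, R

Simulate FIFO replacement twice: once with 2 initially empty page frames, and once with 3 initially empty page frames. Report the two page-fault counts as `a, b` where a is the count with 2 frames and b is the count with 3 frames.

16, 12

2 frames: F F F F F F F F F F F F . F F . F F → 16 faults.
3 frames: F F F F F . F . . F F . . F F . F F → 12 faults.
12 < 16: adding a frame reduced faults, as is typical.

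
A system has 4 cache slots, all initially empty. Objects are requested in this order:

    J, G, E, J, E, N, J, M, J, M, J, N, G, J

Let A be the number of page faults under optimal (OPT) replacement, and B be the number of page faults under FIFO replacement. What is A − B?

Under OPT: F F F . . F . F . . . . . . → 5 faults.
Under FIFO: F F F . . F . F F . . . F . → 7 faults.
A − B = 5 − 7 = -2.

-2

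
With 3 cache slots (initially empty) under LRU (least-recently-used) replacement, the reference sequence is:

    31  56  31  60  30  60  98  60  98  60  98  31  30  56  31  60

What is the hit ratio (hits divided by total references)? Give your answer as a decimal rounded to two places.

31 → fault, frames (31)
56 → fault, frames (31 56)
31 → hit
60 → fault, frames (56 31 60)
30 → fault, evict 56, frames (31 60 30)
60 → hit
98 → fault, evict 31, frames (30 60 98)
60 → hit
98 → hit
60 → hit
98 → hit
31 → fault, evict 30, frames (60 98 31)
30 → fault, evict 60, frames (98 31 30)
56 → fault, evict 98, frames (31 30 56)
31 → hit
60 → fault, evict 30, frames (56 31 60)
Hits: 7 of 16 references → 7/16 = 0.4375.

0.44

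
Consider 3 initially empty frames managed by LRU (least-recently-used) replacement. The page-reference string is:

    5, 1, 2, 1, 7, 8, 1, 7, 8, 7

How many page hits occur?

5

5: miss, frames (5)
1: miss, frames (5 1)
2: miss, frames (5 1 2)
1: hit
7: miss, evict 5, frames (2 1 7)
8: miss, evict 2, frames (1 7 8)
1: hit
7: hit
8: hit
7: hit
Hits: 5.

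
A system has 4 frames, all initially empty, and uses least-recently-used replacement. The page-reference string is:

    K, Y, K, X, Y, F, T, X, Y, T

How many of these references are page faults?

K: fault, frames [K]
Y: fault, frames [K, Y]
K: hit
X: fault, frames [Y, K, X]
Y: hit
F: fault, frames [K, X, Y, F]
T: fault, evict K, frames [X, Y, F, T]
X: hit
Y: hit
T: hit
Page faults: 5.

5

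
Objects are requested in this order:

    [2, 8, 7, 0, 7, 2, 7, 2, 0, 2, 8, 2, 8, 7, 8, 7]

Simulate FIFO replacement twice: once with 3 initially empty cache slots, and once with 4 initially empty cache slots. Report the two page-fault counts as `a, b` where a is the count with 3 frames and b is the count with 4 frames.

7, 4

3 frames: F F F F . F . . . . F . . F . . → 7 faults.
4 frames: F F F F . . . . . . . . . . . . → 4 faults.
4 < 7: adding a frame reduced faults, as is typical.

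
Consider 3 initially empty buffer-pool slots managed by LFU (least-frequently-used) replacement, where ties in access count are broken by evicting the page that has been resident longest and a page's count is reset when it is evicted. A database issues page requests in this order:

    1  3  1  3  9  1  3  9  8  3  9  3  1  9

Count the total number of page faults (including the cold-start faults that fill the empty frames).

5

1 -> miss, frames (1)
3 -> miss, frames (1 3)
1 -> hit
3 -> hit
9 -> miss, frames (1 3 9)
1 -> hit
3 -> hit
9 -> hit
8 -> miss, evict 9, frames (1 3 8)
3 -> hit
9 -> miss, evict 8, frames (1 3 9)
3 -> hit
1 -> hit
9 -> hit
Page faults: 5.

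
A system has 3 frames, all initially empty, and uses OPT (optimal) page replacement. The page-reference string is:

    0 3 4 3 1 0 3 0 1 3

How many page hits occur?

6

0 → fault, frames [0]
3 → fault, frames [0, 3]
4 → fault, frames [0, 3, 4]
3 → hit
1 → fault, evict 4, frames [0, 3, 1]
0 → hit
3 → hit
0 → hit
1 → hit
3 → hit
Hits: 6.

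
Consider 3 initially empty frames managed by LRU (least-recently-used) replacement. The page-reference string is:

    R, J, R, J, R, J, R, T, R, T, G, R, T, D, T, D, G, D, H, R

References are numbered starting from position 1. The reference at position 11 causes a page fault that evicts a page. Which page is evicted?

J

pos 1: R: fault, frames {R}
pos 2: J: fault, frames {R,J}
pos 3: R: hit
pos 4: J: hit
pos 5: R: hit
pos 6: J: hit
pos 7: R: hit
pos 8: T: fault, frames {J,R,T}
pos 9: R: hit
pos 10: T: hit
pos 11: G: fault, evict J, frames {R,T,G}
At position 11, page J is evicted.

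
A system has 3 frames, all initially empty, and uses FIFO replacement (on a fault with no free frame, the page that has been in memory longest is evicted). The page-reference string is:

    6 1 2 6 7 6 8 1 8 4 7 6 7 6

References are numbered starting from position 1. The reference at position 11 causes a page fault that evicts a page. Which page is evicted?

8

pos 1: 6 -> fault, frames (6)
pos 2: 1 -> fault, frames (6 1)
pos 3: 2 -> fault, frames (6 1 2)
pos 4: 6 -> hit
pos 5: 7 -> fault, evict 6, frames (1 2 7)
pos 6: 6 -> fault, evict 1, frames (2 7 6)
pos 7: 8 -> fault, evict 2, frames (7 6 8)
pos 8: 1 -> fault, evict 7, frames (6 8 1)
pos 9: 8 -> hit
pos 10: 4 -> fault, evict 6, frames (8 1 4)
pos 11: 7 -> fault, evict 8, frames (1 4 7)
At position 11, page 8 is evicted.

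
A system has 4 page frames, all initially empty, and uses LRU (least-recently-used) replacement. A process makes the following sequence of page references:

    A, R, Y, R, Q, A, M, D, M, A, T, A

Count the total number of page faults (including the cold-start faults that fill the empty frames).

7

A → fault, frames (A)
R → fault, frames (A R)
Y → fault, frames (A R Y)
R → hit
Q → fault, frames (A Y R Q)
A → hit
M → fault, evict Y, frames (R Q A M)
D → fault, evict R, frames (Q A M D)
M → hit
A → hit
T → fault, evict Q, frames (D M A T)
A → hit
Page faults: 7.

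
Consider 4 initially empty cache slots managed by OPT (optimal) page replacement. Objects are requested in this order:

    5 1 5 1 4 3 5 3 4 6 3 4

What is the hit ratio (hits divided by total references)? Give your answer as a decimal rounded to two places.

5: fault, frames {5}
1: fault, frames {5,1}
5: hit
1: hit
4: fault, frames {5,1,4}
3: fault, frames {5,1,4,3}
5: hit
3: hit
4: hit
6: fault, evict 1, frames {5,4,3,6}
3: hit
4: hit
Hits: 7 of 12 references → 7/12 = 0.5833.

0.58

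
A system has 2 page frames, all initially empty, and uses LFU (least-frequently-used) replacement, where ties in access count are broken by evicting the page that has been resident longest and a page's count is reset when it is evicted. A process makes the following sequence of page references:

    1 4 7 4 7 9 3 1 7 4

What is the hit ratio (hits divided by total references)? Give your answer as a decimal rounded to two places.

1 → fault, frames [1]
4 → fault, frames [1, 4]
7 → fault, evict 1, frames [4, 7]
4 → hit
7 → hit
9 → fault, evict 4, frames [7, 9]
3 → fault, evict 9, frames [7, 3]
1 → fault, evict 3, frames [7, 1]
7 → hit
4 → fault, evict 1, frames [7, 4]
Hits: 3 of 10 references → 3/10 = 0.3000.

0.30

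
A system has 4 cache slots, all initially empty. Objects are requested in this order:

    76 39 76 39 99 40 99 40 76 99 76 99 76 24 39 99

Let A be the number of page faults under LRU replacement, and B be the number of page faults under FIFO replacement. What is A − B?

Under LRU: F F . . F F . . . . . . . F F . → 6 faults.
Under FIFO: F F . . F F . . . . . . . F . . → 5 faults.
A − B = 6 − 5 = 1.

1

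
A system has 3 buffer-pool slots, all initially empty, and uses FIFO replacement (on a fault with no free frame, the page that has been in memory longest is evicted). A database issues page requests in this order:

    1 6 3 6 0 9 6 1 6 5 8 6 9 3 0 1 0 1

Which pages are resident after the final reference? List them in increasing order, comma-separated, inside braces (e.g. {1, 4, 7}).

1 -> fault, frames (1)
6 -> fault, frames (1 6)
3 -> fault, frames (1 6 3)
6 -> hit
0 -> fault, evict 1, frames (6 3 0)
9 -> fault, evict 6, frames (3 0 9)
6 -> fault, evict 3, frames (0 9 6)
1 -> fault, evict 0, frames (9 6 1)
6 -> hit
5 -> fault, evict 9, frames (6 1 5)
8 -> fault, evict 6, frames (1 5 8)
6 -> fault, evict 1, frames (5 8 6)
9 -> fault, evict 5, frames (8 6 9)
3 -> fault, evict 8, frames (6 9 3)
0 -> fault, evict 6, frames (9 3 0)
1 -> fault, evict 9, frames (3 0 1)
0 -> hit
1 -> hit

{0, 1, 3}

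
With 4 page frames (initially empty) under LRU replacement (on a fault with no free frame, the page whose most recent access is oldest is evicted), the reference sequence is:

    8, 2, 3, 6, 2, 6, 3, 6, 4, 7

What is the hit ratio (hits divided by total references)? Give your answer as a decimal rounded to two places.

0.40

8: fault, frames (8)
2: fault, frames (8 2)
3: fault, frames (8 2 3)
6: fault, frames (8 2 3 6)
2: hit
6: hit
3: hit
6: hit
4: fault, evict 8, frames (2 3 6 4)
7: fault, evict 2, frames (3 6 4 7)
Hits: 4 of 10 references → 4/10 = 0.4000.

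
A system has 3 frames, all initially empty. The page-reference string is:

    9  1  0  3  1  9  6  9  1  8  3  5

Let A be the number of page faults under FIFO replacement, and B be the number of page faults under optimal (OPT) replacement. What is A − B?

2

Under FIFO: F F F F . F F . F F F F → 10 faults.
Under OPT: F F F F . . F . . F F F → 8 faults.
A − B = 10 − 8 = 2.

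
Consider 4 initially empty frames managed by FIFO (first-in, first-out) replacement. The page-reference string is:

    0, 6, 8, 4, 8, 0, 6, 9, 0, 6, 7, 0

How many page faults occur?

0 → fault, frames {0}
6 → fault, frames {0,6}
8 → fault, frames {0,6,8}
4 → fault, frames {0,6,8,4}
8 → hit
0 → hit
6 → hit
9 → fault, evict 0, frames {6,8,4,9}
0 → fault, evict 6, frames {8,4,9,0}
6 → fault, evict 8, frames {4,9,0,6}
7 → fault, evict 4, frames {9,0,6,7}
0 → hit
Page faults: 8.

8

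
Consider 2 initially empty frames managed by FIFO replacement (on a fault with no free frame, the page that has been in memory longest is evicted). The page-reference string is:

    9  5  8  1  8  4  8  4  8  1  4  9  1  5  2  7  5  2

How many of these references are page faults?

9: miss, frames [9]
5: miss, frames [9, 5]
8: miss, evict 9, frames [5, 8]
1: miss, evict 5, frames [8, 1]
8: hit
4: miss, evict 8, frames [1, 4]
8: miss, evict 1, frames [4, 8]
4: hit
8: hit
1: miss, evict 4, frames [8, 1]
4: miss, evict 8, frames [1, 4]
9: miss, evict 1, frames [4, 9]
1: miss, evict 4, frames [9, 1]
5: miss, evict 9, frames [1, 5]
2: miss, evict 1, frames [5, 2]
7: miss, evict 5, frames [2, 7]
5: miss, evict 2, frames [7, 5]
2: miss, evict 7, frames [5, 2]
Page faults: 15.

15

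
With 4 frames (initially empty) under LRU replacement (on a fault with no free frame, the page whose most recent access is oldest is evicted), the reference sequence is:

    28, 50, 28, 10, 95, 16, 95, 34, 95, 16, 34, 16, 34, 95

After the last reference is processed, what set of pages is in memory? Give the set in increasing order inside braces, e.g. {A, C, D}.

{10, 16, 34, 95}

28: fault, frames {28}
50: fault, frames {28,50}
28: hit
10: fault, frames {50,28,10}
95: fault, frames {50,28,10,95}
16: fault, evict 50, frames {28,10,95,16}
95: hit
34: fault, evict 28, frames {10,16,95,34}
95: hit
16: hit
34: hit
16: hit
34: hit
95: hit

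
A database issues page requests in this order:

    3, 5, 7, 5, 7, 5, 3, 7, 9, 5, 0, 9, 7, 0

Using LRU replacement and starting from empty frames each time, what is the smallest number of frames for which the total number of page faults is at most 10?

f=1: 14 faults
f=2: 11 faults
f=3: 7 faults
f=4: 5 faults
f=5: 5 faults
Smallest f with faults ≤ 10 is 3.

3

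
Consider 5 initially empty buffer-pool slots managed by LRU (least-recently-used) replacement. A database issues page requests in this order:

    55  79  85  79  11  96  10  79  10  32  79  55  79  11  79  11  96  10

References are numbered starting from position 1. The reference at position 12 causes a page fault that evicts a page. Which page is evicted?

11

pos 1: 55: miss, frames {55}
pos 2: 79: miss, frames {55,79}
pos 3: 85: miss, frames {55,79,85}
pos 4: 79: hit
pos 5: 11: miss, frames {55,85,79,11}
pos 6: 96: miss, frames {55,85,79,11,96}
pos 7: 10: miss, evict 55, frames {85,79,11,96,10}
pos 8: 79: hit
pos 9: 10: hit
pos 10: 32: miss, evict 85, frames {11,96,79,10,32}
pos 11: 79: hit
pos 12: 55: miss, evict 11, frames {96,10,32,79,55}
At position 12, page 11 is evicted.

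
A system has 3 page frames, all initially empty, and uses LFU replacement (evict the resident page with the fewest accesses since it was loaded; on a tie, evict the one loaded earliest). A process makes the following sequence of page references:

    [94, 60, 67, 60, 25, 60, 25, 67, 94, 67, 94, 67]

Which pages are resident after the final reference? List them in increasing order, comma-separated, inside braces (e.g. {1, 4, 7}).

{25, 60, 67}

94 -> miss, frames (94)
60 -> miss, frames (94 60)
67 -> miss, frames (94 60 67)
60 -> hit
25 -> miss, evict 94, frames (60 67 25)
60 -> hit
25 -> hit
67 -> hit
94 -> miss, evict 67, frames (60 25 94)
67 -> miss, evict 94, frames (60 25 67)
94 -> miss, evict 67, frames (60 25 94)
67 -> miss, evict 94, frames (60 25 67)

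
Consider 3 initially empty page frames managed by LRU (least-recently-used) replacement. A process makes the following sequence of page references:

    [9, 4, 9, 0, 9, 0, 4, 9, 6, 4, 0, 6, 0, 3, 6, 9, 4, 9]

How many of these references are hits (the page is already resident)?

10

9: miss, frames [9]
4: miss, frames [9, 4]
9: hit
0: miss, frames [4, 9, 0]
9: hit
0: hit
4: hit
9: hit
6: miss, evict 0, frames [4, 9, 6]
4: hit
0: miss, evict 9, frames [6, 4, 0]
6: hit
0: hit
3: miss, evict 4, frames [6, 0, 3]
6: hit
9: miss, evict 0, frames [3, 6, 9]
4: miss, evict 3, frames [6, 9, 4]
9: hit
Hits: 10.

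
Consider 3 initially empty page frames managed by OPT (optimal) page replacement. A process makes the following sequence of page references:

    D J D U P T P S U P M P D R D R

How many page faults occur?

D: miss, frames [D]
J: miss, frames [D, J]
D: hit
U: miss, frames [D, J, U]
P: miss, evict J, frames [D, U, P]
T: miss, evict D, frames [U, P, T]
P: hit
S: miss, evict T, frames [U, P, S]
U: hit
P: hit
M: miss, evict S, frames [U, P, M]
P: hit
D: miss, evict M, frames [U, P, D]
R: miss, evict P, frames [U, D, R]
D: hit
R: hit
Page faults: 9.

9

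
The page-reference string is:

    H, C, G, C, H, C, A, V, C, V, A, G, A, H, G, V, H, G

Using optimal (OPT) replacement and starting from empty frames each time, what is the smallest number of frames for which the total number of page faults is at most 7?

3

f=1: 18 faults
f=2: 11 faults
f=3: 7 faults
f=4: 6 faults
f=5: 5 faults
Smallest f with faults ≤ 7 is 3.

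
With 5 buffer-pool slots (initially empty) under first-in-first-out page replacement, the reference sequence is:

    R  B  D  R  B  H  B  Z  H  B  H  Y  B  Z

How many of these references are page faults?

6

R: fault, frames {R}
B: fault, frames {R,B}
D: fault, frames {R,B,D}
R: hit
B: hit
H: fault, frames {R,B,D,H}
B: hit
Z: fault, frames {R,B,D,H,Z}
H: hit
B: hit
H: hit
Y: fault, evict R, frames {B,D,H,Z,Y}
B: hit
Z: hit
Page faults: 6.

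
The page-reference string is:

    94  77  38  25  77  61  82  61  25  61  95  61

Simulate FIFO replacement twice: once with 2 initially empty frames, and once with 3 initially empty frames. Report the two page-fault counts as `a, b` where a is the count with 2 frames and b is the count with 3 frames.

10, 7

2 frames: F F F F F F F . F F F . → 10 faults.
3 frames: F F F F . F F . . . F . → 7 faults.
7 < 10: adding a frame reduced faults, as is typical.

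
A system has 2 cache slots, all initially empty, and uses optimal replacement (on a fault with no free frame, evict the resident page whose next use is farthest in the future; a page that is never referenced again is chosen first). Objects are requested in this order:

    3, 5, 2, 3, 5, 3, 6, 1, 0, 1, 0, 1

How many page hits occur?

5

3 -> miss, frames {3}
5 -> miss, frames {3,5}
2 -> miss, evict 5, frames {3,2}
3 -> hit
5 -> miss, evict 2, frames {3,5}
3 -> hit
6 -> miss, evict 5, frames {3,6}
1 -> miss, evict 6, frames {3,1}
0 -> miss, evict 3, frames {1,0}
1 -> hit
0 -> hit
1 -> hit
Hits: 5.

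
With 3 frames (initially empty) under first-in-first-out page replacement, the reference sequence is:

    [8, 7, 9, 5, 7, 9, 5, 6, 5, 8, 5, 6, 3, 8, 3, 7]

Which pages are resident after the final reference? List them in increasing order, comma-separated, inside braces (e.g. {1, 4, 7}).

{3, 7, 8}

8 -> fault, frames (8)
7 -> fault, frames (8 7)
9 -> fault, frames (8 7 9)
5 -> fault, evict 8, frames (7 9 5)
7 -> hit
9 -> hit
5 -> hit
6 -> fault, evict 7, frames (9 5 6)
5 -> hit
8 -> fault, evict 9, frames (5 6 8)
5 -> hit
6 -> hit
3 -> fault, evict 5, frames (6 8 3)
8 -> hit
3 -> hit
7 -> fault, evict 6, frames (8 3 7)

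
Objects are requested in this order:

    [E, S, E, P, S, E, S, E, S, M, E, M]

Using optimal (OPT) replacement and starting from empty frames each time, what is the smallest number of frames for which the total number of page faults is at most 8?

2

f=1: 12 faults
f=2: 5 faults
f=3: 4 faults
f=4: 4 faults
Smallest f with faults ≤ 8 is 2.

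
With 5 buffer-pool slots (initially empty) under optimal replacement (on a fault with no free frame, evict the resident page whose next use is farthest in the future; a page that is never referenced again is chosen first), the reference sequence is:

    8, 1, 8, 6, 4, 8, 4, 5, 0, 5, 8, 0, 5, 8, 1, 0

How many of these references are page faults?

8 → miss, frames [8]
1 → miss, frames [8, 1]
8 → hit
6 → miss, frames [8, 1, 6]
4 → miss, frames [8, 1, 6, 4]
8 → hit
4 → hit
5 → miss, frames [8, 1, 6, 4, 5]
0 → miss, evict 4, frames [8, 1, 6, 5, 0]
5 → hit
8 → hit
0 → hit
5 → hit
8 → hit
1 → hit
0 → hit
Page faults: 6.

6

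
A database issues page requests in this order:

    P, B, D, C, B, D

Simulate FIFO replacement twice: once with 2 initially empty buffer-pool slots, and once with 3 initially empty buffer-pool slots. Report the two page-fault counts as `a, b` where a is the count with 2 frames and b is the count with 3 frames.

6, 4

2 frames: F F F F F F → 6 faults.
3 frames: F F F F . . → 4 faults.
4 < 6: adding a frame reduced faults, as is typical.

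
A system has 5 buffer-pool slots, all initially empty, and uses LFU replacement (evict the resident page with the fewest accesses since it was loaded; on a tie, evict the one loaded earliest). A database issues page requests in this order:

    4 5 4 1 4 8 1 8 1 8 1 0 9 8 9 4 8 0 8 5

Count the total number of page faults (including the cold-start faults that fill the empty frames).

4 -> miss, frames {4}
5 -> miss, frames {4,5}
4 -> hit
1 -> miss, frames {4,5,1}
4 -> hit
8 -> miss, frames {4,5,1,8}
1 -> hit
8 -> hit
1 -> hit
8 -> hit
1 -> hit
0 -> miss, frames {4,5,1,8,0}
9 -> miss, evict 5, frames {4,1,8,0,9}
8 -> hit
9 -> hit
4 -> hit
8 -> hit
0 -> hit
8 -> hit
5 -> miss, evict 0, frames {4,1,8,9,5}
Page faults: 7.

7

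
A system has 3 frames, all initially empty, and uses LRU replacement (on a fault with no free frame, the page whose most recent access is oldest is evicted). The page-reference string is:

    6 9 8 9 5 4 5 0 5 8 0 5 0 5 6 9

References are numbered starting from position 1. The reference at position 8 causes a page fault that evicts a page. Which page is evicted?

pos 1: 6 -> fault, frames [6]
pos 2: 9 -> fault, frames [6, 9]
pos 3: 8 -> fault, frames [6, 9, 8]
pos 4: 9 -> hit
pos 5: 5 -> fault, evict 6, frames [8, 9, 5]
pos 6: 4 -> fault, evict 8, frames [9, 5, 4]
pos 7: 5 -> hit
pos 8: 0 -> fault, evict 9, frames [4, 5, 0]
At position 8, page 9 is evicted.

9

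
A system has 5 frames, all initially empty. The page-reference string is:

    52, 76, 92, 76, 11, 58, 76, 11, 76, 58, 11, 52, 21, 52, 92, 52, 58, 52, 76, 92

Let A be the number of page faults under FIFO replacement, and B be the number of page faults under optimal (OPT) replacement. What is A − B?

Under FIFO: F F F . F F . . . . . . F F . . . . F F → 9 faults.
Under OPT: F F F . F F . . . . . . F . . . . . . . → 6 faults.
A − B = 9 − 6 = 3.

3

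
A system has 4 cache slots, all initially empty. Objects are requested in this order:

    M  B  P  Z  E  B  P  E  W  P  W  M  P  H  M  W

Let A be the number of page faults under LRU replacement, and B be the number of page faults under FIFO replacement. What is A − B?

Under LRU: F F F F F . . . F . . F . F . . → 8 faults.
Under FIFO: F F F F F . . . F . . F F F . . → 9 faults.
A − B = 8 − 9 = -1.

-1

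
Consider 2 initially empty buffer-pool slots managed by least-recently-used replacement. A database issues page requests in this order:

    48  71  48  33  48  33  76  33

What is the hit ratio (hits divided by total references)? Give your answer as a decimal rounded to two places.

0.50

48 → fault, frames {48}
71 → fault, frames {48,71}
48 → hit
33 → fault, evict 71, frames {48,33}
48 → hit
33 → hit
76 → fault, evict 48, frames {33,76}
33 → hit
Hits: 4 of 8 references → 4/8 = 0.5000.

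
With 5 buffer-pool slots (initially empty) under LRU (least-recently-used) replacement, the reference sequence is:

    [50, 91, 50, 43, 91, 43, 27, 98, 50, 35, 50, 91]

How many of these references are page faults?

50 → miss, frames [50]
91 → miss, frames [50, 91]
50 → hit
43 → miss, frames [91, 50, 43]
91 → hit
43 → hit
27 → miss, frames [50, 91, 43, 27]
98 → miss, frames [50, 91, 43, 27, 98]
50 → hit
35 → miss, evict 91, frames [43, 27, 98, 50, 35]
50 → hit
91 → miss, evict 43, frames [27, 98, 35, 50, 91]
Page faults: 7.

7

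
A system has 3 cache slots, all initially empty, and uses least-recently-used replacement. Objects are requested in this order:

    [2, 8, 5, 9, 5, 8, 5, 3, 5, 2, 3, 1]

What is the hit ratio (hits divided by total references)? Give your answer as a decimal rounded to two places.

2 -> fault, frames {2}
8 -> fault, frames {2,8}
5 -> fault, frames {2,8,5}
9 -> fault, evict 2, frames {8,5,9}
5 -> hit
8 -> hit
5 -> hit
3 -> fault, evict 9, frames {8,5,3}
5 -> hit
2 -> fault, evict 8, frames {3,5,2}
3 -> hit
1 -> fault, evict 5, frames {2,3,1}
Hits: 5 of 12 references → 5/12 = 0.4167.

0.42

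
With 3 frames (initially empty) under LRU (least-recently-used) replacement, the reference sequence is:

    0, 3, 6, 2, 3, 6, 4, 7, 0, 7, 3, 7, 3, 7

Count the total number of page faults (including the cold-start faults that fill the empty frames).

8

0 → fault, frames [0]
3 → fault, frames [0, 3]
6 → fault, frames [0, 3, 6]
2 → fault, evict 0, frames [3, 6, 2]
3 → hit
6 → hit
4 → fault, evict 2, frames [3, 6, 4]
7 → fault, evict 3, frames [6, 4, 7]
0 → fault, evict 6, frames [4, 7, 0]
7 → hit
3 → fault, evict 4, frames [0, 7, 3]
7 → hit
3 → hit
7 → hit
Page faults: 8.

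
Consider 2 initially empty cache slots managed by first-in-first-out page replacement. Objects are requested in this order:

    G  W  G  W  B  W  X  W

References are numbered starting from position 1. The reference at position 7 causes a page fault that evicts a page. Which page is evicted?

W

pos 1: G -> fault, frames [G]
pos 2: W -> fault, frames [G, W]
pos 3: G -> hit
pos 4: W -> hit
pos 5: B -> fault, evict G, frames [W, B]
pos 6: W -> hit
pos 7: X -> fault, evict W, frames [B, X]
At position 7, page W is evicted.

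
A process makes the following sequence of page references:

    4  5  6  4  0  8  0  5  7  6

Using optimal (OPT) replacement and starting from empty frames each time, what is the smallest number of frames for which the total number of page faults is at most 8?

2

f=1: 10 faults
f=2: 8 faults
f=3: 7 faults
f=4: 6 faults
f=5: 6 faults
f=6: 6 faults
Smallest f with faults ≤ 8 is 2.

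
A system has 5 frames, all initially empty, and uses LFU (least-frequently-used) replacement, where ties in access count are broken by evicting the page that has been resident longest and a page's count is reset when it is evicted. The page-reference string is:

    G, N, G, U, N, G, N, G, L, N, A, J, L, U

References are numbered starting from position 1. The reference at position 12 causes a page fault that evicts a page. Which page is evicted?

pos 1: G: fault, frames {G}
pos 2: N: fault, frames {G,N}
pos 3: G: hit
pos 4: U: fault, frames {G,N,U}
pos 5: N: hit
pos 6: G: hit
pos 7: N: hit
pos 8: G: hit
pos 9: L: fault, frames {G,N,U,L}
pos 10: N: hit
pos 11: A: fault, frames {G,N,U,L,A}
pos 12: J: fault, evict U, frames {G,N,L,A,J}
At position 12, page U is evicted.

U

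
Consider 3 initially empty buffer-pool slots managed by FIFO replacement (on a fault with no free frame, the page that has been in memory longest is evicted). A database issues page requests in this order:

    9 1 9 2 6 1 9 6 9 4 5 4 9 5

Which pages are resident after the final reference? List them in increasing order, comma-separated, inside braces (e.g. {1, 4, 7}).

{4, 5, 9}

9 → miss, frames {9}
1 → miss, frames {9,1}
9 → hit
2 → miss, frames {9,1,2}
6 → miss, evict 9, frames {1,2,6}
1 → hit
9 → miss, evict 1, frames {2,6,9}
6 → hit
9 → hit
4 → miss, evict 2, frames {6,9,4}
5 → miss, evict 6, frames {9,4,5}
4 → hit
9 → hit
5 → hit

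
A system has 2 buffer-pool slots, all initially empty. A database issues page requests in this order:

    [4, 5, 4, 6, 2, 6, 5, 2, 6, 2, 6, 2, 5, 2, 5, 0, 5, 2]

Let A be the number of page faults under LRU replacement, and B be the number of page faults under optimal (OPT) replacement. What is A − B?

Under LRU: F F . F F . F F F . . . F . . F . F → 10 faults.
Under OPT: F F . F F . F . F . . . F . . F . F → 9 faults.
A − B = 10 − 9 = 1.

1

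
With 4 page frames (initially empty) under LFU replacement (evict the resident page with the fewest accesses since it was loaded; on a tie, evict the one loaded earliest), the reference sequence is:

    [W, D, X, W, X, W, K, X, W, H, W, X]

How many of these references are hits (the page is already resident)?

7

W: miss, frames [W]
D: miss, frames [W, D]
X: miss, frames [W, D, X]
W: hit
X: hit
W: hit
K: miss, frames [W, D, X, K]
X: hit
W: hit
H: miss, evict D, frames [W, X, K, H]
W: hit
X: hit
Hits: 7.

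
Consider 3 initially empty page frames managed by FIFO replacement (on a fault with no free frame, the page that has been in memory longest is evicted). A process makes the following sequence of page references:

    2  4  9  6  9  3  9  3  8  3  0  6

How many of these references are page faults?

2: fault, frames (2)
4: fault, frames (2 4)
9: fault, frames (2 4 9)
6: fault, evict 2, frames (4 9 6)
9: hit
3: fault, evict 4, frames (9 6 3)
9: hit
3: hit
8: fault, evict 9, frames (6 3 8)
3: hit
0: fault, evict 6, frames (3 8 0)
6: fault, evict 3, frames (8 0 6)
Page faults: 8.

8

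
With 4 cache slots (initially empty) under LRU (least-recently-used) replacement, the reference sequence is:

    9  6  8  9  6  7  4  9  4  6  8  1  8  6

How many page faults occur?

9: miss, frames (9)
6: miss, frames (9 6)
8: miss, frames (9 6 8)
9: hit
6: hit
7: miss, frames (8 9 6 7)
4: miss, evict 8, frames (9 6 7 4)
9: hit
4: hit
6: hit
8: miss, evict 7, frames (9 4 6 8)
1: miss, evict 9, frames (4 6 8 1)
8: hit
6: hit
Page faults: 7.

7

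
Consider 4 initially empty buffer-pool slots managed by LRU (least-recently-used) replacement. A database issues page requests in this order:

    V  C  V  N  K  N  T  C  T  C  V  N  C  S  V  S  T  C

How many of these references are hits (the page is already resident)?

V: fault, frames (V)
C: fault, frames (V C)
V: hit
N: fault, frames (C V N)
K: fault, frames (C V N K)
N: hit
T: fault, evict C, frames (V K N T)
C: fault, evict V, frames (K N T C)
T: hit
C: hit
V: fault, evict K, frames (N T C V)
N: hit
C: hit
S: fault, evict T, frames (V N C S)
V: hit
S: hit
T: fault, evict N, frames (C V S T)
C: hit
Hits: 9.

9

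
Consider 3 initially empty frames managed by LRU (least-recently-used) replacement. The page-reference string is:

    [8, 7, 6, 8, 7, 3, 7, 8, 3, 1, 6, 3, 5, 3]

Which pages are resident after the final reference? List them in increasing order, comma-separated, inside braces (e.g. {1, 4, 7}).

{3, 5, 6}

8: fault, frames {8}
7: fault, frames {8,7}
6: fault, frames {8,7,6}
8: hit
7: hit
3: fault, evict 6, frames {8,7,3}
7: hit
8: hit
3: hit
1: fault, evict 7, frames {8,3,1}
6: fault, evict 8, frames {3,1,6}
3: hit
5: fault, evict 1, frames {6,3,5}
3: hit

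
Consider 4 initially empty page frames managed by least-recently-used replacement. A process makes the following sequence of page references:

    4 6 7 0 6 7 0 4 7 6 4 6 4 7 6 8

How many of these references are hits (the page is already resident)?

4 -> fault, frames (4)
6 -> fault, frames (4 6)
7 -> fault, frames (4 6 7)
0 -> fault, frames (4 6 7 0)
6 -> hit
7 -> hit
0 -> hit
4 -> hit
7 -> hit
6 -> hit
4 -> hit
6 -> hit
4 -> hit
7 -> hit
6 -> hit
8 -> fault, evict 0, frames (4 7 6 8)
Hits: 11.

11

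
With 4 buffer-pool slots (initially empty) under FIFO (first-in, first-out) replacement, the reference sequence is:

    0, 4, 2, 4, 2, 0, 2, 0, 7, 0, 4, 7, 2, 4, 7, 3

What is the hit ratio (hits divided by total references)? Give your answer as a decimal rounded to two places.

0: fault, frames [0]
4: fault, frames [0, 4]
2: fault, frames [0, 4, 2]
4: hit
2: hit
0: hit
2: hit
0: hit
7: fault, frames [0, 4, 2, 7]
0: hit
4: hit
7: hit
2: hit
4: hit
7: hit
3: fault, evict 0, frames [4, 2, 7, 3]
Hits: 11 of 16 references → 11/16 = 0.6875.

0.69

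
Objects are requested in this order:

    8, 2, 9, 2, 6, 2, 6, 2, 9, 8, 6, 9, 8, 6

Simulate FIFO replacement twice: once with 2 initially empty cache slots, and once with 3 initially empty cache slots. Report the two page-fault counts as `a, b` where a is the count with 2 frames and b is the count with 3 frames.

11, 5

2 frames: F F F . F F . . F F F F F F → 11 faults.
3 frames: F F F . F . . . . F . . . . → 5 faults.
5 < 11: adding a frame reduced faults, as is typical.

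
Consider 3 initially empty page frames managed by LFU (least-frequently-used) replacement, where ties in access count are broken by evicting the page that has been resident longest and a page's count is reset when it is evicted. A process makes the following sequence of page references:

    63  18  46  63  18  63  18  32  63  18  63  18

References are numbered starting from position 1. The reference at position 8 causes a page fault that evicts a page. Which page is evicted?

46

pos 1: 63: fault, frames {63}
pos 2: 18: fault, frames {63,18}
pos 3: 46: fault, frames {63,18,46}
pos 4: 63: hit
pos 5: 18: hit
pos 6: 63: hit
pos 7: 18: hit
pos 8: 32: fault, evict 46, frames {63,18,32}
At position 8, page 46 is evicted.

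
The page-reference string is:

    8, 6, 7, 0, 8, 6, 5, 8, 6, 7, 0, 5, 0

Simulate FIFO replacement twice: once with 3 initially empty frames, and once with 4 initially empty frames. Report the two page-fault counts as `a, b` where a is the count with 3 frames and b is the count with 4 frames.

9, 10

3 frames: F F F F F F F . . F F . . → 9 faults.
4 frames: F F F F . . F F F F F F . → 10 faults.
10 > 9: adding a frame increased faults — Belady's anomaly.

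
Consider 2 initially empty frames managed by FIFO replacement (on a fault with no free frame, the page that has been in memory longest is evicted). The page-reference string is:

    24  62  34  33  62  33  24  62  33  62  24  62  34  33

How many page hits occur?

24 → miss, frames {24}
62 → miss, frames {24,62}
34 → miss, evict 24, frames {62,34}
33 → miss, evict 62, frames {34,33}
62 → miss, evict 34, frames {33,62}
33 → hit
24 → miss, evict 33, frames {62,24}
62 → hit
33 → miss, evict 62, frames {24,33}
62 → miss, evict 24, frames {33,62}
24 → miss, evict 33, frames {62,24}
62 → hit
34 → miss, evict 62, frames {24,34}
33 → miss, evict 24, frames {34,33}
Hits: 3.

3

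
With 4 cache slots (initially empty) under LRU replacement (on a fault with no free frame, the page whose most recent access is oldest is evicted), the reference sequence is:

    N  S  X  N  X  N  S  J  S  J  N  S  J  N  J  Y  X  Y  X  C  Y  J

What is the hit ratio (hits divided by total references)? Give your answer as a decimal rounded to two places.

0.68

N: miss, frames {N}
S: miss, frames {N,S}
X: miss, frames {N,S,X}
N: hit
X: hit
N: hit
S: hit
J: miss, frames {X,N,S,J}
S: hit
J: hit
N: hit
S: hit
J: hit
N: hit
J: hit
Y: miss, evict X, frames {S,N,J,Y}
X: miss, evict S, frames {N,J,Y,X}
Y: hit
X: hit
C: miss, evict N, frames {J,Y,X,C}
Y: hit
J: hit
Hits: 15 of 22 references → 15/22 = 0.6818.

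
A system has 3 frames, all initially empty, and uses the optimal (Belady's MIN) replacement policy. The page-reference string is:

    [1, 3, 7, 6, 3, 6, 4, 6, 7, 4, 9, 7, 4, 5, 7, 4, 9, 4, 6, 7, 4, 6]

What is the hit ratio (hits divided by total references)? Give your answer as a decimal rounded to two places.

1: miss, frames {1}
3: miss, frames {1,3}
7: miss, frames {1,3,7}
6: miss, evict 1, frames {3,7,6}
3: hit
6: hit
4: miss, evict 3, frames {7,6,4}
6: hit
7: hit
4: hit
9: miss, evict 6, frames {7,4,9}
7: hit
4: hit
5: miss, evict 9, frames {7,4,5}
7: hit
4: hit
9: miss, evict 5, frames {7,4,9}
4: hit
6: miss, evict 9, frames {7,4,6}
7: hit
4: hit
6: hit
Hits: 13 of 22 references → 13/22 = 0.5909.

0.59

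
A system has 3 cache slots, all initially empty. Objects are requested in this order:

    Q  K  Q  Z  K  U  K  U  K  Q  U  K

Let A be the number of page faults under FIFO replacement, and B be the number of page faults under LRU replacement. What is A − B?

1

Under FIFO: F F . F . F . . . F . F → 6 faults.
Under LRU: F F . F . F . . . F . . → 5 faults.
A − B = 6 − 5 = 1.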